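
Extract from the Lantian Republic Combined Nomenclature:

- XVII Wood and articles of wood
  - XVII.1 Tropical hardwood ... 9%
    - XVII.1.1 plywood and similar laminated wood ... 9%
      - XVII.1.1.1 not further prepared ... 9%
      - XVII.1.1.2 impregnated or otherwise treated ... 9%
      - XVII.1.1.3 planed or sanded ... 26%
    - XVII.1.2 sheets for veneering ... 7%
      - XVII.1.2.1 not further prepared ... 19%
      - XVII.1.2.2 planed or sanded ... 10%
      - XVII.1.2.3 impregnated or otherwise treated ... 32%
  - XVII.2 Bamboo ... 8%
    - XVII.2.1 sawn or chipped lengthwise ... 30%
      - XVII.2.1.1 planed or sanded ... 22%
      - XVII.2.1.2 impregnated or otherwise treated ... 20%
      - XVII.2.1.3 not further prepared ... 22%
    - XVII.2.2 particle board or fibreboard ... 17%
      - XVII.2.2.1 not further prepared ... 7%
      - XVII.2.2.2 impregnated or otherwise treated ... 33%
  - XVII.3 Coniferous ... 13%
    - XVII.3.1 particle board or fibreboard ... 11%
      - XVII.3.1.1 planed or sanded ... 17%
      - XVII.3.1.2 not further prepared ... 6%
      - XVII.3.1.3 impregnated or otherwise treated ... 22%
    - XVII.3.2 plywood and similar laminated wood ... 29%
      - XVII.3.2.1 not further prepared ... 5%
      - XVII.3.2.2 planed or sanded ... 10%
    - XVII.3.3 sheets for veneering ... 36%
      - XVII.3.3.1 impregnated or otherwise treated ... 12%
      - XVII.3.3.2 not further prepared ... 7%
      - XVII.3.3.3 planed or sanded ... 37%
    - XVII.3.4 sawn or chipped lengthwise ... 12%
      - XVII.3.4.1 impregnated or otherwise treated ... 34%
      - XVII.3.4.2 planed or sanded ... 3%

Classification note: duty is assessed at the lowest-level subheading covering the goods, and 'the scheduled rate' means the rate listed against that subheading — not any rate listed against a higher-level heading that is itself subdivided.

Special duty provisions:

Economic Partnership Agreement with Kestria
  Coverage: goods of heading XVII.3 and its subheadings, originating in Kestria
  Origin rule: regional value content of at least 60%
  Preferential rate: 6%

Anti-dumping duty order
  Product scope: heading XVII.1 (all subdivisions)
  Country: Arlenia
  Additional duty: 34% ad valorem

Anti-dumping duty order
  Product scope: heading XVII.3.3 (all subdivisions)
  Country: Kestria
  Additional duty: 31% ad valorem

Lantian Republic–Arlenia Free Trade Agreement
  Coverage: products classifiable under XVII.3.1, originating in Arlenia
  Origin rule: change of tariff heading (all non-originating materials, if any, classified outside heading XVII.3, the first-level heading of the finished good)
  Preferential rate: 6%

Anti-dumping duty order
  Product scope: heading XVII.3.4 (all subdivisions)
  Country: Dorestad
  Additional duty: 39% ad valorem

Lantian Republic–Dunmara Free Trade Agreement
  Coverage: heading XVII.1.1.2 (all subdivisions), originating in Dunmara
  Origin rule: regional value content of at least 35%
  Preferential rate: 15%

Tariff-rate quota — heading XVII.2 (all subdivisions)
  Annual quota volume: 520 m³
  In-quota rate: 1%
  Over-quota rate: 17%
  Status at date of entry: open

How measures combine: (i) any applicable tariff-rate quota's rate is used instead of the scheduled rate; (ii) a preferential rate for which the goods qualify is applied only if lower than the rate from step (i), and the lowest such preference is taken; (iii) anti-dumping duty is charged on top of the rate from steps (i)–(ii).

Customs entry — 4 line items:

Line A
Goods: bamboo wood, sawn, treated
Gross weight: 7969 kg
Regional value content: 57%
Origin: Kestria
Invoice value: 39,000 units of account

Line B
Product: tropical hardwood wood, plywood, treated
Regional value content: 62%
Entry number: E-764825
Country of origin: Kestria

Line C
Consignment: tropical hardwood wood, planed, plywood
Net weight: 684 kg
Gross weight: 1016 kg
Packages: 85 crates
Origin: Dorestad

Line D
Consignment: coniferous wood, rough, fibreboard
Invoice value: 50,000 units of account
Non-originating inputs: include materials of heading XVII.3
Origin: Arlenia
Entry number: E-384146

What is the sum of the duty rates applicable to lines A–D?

Line A: bamboo → XVII.2; sawn → XVII.2.1; treated → XVII.2.1.2. Scheduled 20%. quota on XVII.2 open → in-quota 1%; Kestria agreement on XVII.3: XVII.2.1.2 not covered. → 1%.
Line B: tropical hardwood → XVII.1; plywood → XVII.1.1; treated → XVII.1.1.2. Scheduled 9%. Kestria agreement on XVII.3: XVII.1.1.2 not covered. → 9%.
Line C: tropical hardwood → XVII.1; plywood → XVII.1.1; planed → XVII.1.1.3. Scheduled 26%. No special measure applies. → 26%.
Line D: coniferous → XVII.3; fibreboard → XVII.3.1; rough → XVII.3.1.2. Scheduled 6%. Arlenia agreement on XVII.3.1: CTH not met. → 6%.
Sum: 1% + 9% + 26% + 6% = 42%.

42%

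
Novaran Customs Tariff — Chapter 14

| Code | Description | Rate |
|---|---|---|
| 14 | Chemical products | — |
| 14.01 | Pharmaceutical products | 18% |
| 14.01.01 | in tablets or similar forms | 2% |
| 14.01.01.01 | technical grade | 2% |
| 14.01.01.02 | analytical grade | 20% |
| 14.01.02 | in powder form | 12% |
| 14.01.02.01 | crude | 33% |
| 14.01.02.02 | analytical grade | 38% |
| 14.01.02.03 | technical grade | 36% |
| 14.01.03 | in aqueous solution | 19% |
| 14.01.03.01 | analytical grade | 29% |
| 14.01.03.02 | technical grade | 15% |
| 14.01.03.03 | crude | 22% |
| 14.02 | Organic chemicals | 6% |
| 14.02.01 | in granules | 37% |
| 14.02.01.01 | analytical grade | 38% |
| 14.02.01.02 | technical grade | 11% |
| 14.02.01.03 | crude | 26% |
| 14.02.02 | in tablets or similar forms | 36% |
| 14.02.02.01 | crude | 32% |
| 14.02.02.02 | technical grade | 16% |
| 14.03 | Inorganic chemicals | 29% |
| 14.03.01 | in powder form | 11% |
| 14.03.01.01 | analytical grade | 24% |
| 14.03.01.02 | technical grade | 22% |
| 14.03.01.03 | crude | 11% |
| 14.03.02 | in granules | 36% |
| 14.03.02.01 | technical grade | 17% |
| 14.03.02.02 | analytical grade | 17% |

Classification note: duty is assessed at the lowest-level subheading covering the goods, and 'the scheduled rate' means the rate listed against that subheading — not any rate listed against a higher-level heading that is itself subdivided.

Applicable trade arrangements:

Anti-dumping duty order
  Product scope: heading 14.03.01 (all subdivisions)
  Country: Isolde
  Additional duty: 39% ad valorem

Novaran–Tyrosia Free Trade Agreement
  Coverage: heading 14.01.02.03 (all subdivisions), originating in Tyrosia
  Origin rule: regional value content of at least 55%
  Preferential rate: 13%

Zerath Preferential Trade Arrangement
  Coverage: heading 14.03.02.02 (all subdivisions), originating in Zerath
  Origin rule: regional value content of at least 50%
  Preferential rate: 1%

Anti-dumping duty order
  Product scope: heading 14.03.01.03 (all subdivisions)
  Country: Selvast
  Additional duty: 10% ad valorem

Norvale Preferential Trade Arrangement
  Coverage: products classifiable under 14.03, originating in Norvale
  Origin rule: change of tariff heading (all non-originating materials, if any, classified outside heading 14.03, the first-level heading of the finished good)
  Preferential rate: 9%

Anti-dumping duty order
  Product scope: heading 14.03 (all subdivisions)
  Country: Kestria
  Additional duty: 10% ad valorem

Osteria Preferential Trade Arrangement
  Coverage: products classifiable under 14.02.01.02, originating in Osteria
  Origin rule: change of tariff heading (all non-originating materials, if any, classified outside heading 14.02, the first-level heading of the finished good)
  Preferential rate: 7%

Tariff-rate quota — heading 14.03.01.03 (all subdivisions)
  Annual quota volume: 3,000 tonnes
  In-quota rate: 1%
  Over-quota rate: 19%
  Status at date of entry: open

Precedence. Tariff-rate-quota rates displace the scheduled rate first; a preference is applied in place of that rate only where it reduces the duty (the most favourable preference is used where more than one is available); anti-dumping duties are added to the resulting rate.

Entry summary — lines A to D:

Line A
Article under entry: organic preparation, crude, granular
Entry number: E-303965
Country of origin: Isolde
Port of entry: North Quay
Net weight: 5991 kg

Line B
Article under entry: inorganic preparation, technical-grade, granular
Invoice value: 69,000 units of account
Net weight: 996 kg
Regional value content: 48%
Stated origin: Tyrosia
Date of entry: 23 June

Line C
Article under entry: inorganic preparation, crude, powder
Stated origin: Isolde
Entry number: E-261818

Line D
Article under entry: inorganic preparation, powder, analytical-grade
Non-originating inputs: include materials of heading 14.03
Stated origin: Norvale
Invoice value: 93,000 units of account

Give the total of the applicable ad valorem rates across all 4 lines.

Line A: organic → 14.02; granular → 14.02.01; crude → 14.02.01.03. Scheduled 26%. No special measure applies. → 26%.
Line B: inorganic → 14.03; granular → 14.03.02; technical-grade → 14.03.02.01. Scheduled 17%. Tyrosia agreement on 14.01.02.03: 14.03.02.01 not covered. → 17%.
Line C: inorganic → 14.03; powder → 14.03.01; crude → 14.03.01.03. Scheduled 11%. quota on 14.03.01.03 open → in-quota 1%; anti-dumping (Isolde, 14.03.01): +39%; total 1% + 39% = 40%. → 40%.
Line D: inorganic → 14.03; powder → 14.03.01; analytical-grade → 14.03.01.01. Scheduled 24%. Norvale agreement on 14.03: CTH not met. → 24%.
Sum: 26% + 17% + 40% + 24% = 107%.

107%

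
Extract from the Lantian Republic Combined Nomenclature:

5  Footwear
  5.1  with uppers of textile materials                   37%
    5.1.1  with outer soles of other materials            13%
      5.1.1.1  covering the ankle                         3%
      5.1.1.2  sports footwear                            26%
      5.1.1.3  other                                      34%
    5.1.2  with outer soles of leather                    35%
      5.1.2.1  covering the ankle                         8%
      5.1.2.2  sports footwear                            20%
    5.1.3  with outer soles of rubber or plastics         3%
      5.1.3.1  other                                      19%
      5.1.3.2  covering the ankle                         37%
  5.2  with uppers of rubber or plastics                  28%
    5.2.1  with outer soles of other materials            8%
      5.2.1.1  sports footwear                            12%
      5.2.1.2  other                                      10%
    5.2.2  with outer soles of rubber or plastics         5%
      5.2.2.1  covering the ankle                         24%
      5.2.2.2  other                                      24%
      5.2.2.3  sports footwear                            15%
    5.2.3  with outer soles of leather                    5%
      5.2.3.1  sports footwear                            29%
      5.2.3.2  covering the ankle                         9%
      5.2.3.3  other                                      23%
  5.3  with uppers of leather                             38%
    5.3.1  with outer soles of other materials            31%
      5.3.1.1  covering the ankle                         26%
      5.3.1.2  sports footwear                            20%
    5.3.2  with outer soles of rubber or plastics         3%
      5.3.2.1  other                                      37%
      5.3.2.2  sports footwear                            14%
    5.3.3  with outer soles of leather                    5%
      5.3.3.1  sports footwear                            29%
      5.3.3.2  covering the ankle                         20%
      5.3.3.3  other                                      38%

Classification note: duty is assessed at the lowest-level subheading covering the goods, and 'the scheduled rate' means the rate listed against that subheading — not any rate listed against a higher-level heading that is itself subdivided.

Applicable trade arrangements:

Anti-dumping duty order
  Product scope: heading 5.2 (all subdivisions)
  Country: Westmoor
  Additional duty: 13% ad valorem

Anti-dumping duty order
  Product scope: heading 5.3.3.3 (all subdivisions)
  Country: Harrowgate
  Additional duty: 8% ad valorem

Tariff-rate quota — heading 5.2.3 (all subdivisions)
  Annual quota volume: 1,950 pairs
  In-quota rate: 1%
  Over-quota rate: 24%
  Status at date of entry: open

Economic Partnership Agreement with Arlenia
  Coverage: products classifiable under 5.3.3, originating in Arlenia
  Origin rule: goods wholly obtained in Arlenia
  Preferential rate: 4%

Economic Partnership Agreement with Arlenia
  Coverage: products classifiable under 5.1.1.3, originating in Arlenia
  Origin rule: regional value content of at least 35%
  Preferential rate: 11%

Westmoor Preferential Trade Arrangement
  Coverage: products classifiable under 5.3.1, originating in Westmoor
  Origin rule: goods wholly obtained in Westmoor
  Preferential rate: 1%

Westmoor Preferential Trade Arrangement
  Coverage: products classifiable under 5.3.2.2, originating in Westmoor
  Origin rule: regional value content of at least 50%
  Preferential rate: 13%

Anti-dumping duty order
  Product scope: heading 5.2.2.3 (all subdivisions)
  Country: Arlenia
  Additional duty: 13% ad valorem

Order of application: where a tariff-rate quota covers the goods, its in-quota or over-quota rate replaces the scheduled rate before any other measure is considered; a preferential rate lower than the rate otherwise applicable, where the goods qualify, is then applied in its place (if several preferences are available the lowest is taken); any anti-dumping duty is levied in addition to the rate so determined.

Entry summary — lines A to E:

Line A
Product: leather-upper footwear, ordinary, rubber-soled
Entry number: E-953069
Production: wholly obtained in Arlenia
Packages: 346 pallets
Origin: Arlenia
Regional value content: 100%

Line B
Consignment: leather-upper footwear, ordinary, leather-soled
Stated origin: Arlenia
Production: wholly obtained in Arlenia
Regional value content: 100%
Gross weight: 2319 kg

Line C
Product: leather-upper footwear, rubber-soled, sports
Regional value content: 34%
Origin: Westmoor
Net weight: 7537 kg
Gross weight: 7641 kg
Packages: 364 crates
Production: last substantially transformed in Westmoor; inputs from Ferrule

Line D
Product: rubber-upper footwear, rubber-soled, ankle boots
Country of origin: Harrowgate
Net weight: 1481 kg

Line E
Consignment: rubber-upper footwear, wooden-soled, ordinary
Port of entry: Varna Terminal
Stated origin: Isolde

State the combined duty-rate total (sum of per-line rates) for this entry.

89%

Line A: leather-upper → 5.3; rubber-soled → 5.3.2; ordinary → 5.3.2.1. Scheduled 37%. Arlenia agreement on 5.3.3: 5.3.2.1 not covered; Arlenia agreement on 5.1.1.3: 5.3.2.1 not covered. → 37%.
Line B: leather-upper → 5.3; leather-soled → 5.3.3; ordinary → 5.3.3.3. Scheduled 38%. Arlenia agreement on 5.3.3: wholly obtained → 4% available; Arlenia agreement on 5.1.1.3: 5.3.3.3 not covered; preferential 4%. → 4%.
Line C: leather-upper → 5.3; rubber-soled → 5.3.2; sports → 5.3.2.2. Scheduled 14%. Westmoor agreement on 5.3.1: 5.3.2.2 not covered; Westmoor agreement on 5.3.2.2: RVC < 50%. → 14%.
Line D: rubber-upper → 5.2; rubber-soled → 5.2.2; ankle boots → 5.2.2.1. Scheduled 24%. No special measure applies. → 24%.
Line E: rubber-upper → 5.2; wooden-soled → 5.2.1; ordinary → 5.2.1.2. Scheduled 10%. No special measure applies. → 10%.
Sum: 37% + 4% + 14% + 24% + 10% = 89%.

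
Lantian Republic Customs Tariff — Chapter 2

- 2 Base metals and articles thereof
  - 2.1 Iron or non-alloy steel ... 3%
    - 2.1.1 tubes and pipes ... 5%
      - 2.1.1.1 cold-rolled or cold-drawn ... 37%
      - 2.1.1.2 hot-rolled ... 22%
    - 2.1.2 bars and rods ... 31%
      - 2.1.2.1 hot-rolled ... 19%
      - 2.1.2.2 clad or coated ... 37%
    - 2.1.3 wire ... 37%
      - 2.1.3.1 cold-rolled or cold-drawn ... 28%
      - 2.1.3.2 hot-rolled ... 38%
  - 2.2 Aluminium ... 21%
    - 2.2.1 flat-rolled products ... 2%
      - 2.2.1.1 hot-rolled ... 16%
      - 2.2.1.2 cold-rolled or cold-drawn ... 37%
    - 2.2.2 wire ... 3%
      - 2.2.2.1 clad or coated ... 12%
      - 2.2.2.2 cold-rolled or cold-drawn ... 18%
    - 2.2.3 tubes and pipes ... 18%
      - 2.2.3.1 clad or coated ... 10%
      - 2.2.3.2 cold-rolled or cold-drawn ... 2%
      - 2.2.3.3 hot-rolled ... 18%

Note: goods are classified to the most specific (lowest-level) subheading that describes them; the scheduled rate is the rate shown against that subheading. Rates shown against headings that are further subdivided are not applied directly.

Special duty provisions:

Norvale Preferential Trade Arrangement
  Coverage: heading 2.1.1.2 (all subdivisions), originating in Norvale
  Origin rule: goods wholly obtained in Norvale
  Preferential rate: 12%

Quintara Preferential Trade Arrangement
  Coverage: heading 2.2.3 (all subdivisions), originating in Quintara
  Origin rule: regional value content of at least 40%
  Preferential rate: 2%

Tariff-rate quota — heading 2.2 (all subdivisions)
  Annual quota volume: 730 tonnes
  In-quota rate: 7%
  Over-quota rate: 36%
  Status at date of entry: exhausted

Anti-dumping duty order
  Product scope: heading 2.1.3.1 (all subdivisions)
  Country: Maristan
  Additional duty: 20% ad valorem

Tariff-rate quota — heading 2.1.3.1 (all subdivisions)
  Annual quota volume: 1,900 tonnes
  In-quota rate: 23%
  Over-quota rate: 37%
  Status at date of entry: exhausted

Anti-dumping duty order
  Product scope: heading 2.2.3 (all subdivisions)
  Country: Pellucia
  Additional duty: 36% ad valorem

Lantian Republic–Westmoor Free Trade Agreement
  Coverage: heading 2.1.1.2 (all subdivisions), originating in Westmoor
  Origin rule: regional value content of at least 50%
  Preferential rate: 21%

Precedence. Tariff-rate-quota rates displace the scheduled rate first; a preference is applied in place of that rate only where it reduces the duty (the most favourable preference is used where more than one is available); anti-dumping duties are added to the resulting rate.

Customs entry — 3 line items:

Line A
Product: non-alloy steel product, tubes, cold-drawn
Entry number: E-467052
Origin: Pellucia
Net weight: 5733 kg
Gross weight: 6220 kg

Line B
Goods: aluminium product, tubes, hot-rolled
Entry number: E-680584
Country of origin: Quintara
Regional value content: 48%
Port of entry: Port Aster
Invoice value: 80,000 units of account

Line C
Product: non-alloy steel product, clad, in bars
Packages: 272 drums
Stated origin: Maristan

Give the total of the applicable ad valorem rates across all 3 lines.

Line A: non-alloy steel → 2.1; tubes → 2.1.1; cold-drawn → 2.1.1.1. Scheduled 37%. No special measure applies. → 37%.
Line B: aluminium → 2.2; tubes → 2.2.3; hot-rolled → 2.2.3.3. Scheduled 18%. quota on 2.2 exhausted → over-quota 36%; Quintara agreement on 2.2.3: RVC ≥ 40% → 2% available; preferential 2%. → 2%.
Line C: non-alloy steel → 2.1; in bars → 2.1.2; clad → 2.1.2.2. Scheduled 37%. No special measure applies. → 37%.
Sum: 37% + 2% + 37% = 76%.

76%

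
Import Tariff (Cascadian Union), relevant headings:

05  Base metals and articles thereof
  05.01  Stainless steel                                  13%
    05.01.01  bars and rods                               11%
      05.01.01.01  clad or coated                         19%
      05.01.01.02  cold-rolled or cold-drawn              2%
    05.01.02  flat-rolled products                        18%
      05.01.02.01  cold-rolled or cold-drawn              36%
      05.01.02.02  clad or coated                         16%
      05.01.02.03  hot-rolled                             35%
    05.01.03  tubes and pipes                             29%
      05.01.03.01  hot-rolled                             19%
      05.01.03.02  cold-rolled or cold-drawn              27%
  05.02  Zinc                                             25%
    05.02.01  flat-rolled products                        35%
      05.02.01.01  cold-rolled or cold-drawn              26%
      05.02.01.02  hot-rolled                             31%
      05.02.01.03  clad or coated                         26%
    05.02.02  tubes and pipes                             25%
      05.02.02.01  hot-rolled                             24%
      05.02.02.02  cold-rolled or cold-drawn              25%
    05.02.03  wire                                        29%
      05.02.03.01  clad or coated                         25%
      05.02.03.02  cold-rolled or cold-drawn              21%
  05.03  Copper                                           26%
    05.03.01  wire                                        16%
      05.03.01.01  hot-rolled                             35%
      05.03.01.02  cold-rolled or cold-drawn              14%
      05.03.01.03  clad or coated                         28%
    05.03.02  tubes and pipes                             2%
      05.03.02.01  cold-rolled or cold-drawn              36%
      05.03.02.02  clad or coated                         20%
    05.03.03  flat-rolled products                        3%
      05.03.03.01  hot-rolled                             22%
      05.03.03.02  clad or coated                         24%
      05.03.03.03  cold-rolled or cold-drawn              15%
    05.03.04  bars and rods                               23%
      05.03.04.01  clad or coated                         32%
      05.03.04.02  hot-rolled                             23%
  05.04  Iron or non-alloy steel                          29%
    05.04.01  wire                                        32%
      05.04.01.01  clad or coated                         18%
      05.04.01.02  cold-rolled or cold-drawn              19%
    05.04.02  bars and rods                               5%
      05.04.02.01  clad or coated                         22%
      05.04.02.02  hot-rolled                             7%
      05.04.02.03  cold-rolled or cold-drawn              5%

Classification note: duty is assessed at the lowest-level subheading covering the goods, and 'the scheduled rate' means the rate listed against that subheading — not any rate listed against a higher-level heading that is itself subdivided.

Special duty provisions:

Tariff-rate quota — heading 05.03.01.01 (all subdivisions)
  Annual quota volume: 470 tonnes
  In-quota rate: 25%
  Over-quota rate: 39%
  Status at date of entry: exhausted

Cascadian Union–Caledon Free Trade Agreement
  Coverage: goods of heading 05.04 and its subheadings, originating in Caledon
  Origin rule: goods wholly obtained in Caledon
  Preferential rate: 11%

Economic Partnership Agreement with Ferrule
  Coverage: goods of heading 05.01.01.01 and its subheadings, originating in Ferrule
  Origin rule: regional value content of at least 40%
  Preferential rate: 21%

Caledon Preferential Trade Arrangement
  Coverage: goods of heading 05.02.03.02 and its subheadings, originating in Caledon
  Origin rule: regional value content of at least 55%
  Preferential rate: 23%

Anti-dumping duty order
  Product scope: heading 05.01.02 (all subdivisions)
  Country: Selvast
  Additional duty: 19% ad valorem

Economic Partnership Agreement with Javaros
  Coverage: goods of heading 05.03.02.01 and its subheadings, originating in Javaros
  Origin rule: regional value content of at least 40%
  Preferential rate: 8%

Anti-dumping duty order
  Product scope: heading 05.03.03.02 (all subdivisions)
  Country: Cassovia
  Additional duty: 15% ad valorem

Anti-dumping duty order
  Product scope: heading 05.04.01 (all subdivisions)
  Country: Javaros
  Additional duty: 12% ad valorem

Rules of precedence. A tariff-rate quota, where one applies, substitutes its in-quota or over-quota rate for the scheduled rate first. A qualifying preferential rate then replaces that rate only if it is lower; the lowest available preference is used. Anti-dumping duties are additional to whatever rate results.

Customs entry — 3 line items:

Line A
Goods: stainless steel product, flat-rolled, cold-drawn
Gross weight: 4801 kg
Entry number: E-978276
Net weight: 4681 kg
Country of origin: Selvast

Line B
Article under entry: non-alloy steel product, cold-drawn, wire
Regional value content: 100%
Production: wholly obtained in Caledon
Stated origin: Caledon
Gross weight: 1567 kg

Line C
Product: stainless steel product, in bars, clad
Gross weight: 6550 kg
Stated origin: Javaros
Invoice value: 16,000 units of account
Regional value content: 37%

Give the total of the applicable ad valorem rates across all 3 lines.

85%

Line A: stainless steel → 05.01; flat-rolled → 05.01.02; cold-drawn → 05.01.02.01. Scheduled 36%. anti-dumping (Selvast, 05.01.02): +19%; total 36% + 19% = 55%. → 55%.
Line B: non-alloy steel → 05.04; wire → 05.04.01; cold-drawn → 05.04.01.02. Scheduled 19%. Caledon agreement on 05.04: wholly obtained → 11% available; Caledon agreement on 05.02.03.02: 05.04.01.02 not covered; preferential 11%. → 11%.
Line C: stainless steel → 05.01; in bars → 05.01.01; clad → 05.01.01.01. Scheduled 19%. Javaros agreement on 05.03.02.01: 05.01.01.01 not covered. → 19%.
Sum: 55% + 11% + 19% = 85%.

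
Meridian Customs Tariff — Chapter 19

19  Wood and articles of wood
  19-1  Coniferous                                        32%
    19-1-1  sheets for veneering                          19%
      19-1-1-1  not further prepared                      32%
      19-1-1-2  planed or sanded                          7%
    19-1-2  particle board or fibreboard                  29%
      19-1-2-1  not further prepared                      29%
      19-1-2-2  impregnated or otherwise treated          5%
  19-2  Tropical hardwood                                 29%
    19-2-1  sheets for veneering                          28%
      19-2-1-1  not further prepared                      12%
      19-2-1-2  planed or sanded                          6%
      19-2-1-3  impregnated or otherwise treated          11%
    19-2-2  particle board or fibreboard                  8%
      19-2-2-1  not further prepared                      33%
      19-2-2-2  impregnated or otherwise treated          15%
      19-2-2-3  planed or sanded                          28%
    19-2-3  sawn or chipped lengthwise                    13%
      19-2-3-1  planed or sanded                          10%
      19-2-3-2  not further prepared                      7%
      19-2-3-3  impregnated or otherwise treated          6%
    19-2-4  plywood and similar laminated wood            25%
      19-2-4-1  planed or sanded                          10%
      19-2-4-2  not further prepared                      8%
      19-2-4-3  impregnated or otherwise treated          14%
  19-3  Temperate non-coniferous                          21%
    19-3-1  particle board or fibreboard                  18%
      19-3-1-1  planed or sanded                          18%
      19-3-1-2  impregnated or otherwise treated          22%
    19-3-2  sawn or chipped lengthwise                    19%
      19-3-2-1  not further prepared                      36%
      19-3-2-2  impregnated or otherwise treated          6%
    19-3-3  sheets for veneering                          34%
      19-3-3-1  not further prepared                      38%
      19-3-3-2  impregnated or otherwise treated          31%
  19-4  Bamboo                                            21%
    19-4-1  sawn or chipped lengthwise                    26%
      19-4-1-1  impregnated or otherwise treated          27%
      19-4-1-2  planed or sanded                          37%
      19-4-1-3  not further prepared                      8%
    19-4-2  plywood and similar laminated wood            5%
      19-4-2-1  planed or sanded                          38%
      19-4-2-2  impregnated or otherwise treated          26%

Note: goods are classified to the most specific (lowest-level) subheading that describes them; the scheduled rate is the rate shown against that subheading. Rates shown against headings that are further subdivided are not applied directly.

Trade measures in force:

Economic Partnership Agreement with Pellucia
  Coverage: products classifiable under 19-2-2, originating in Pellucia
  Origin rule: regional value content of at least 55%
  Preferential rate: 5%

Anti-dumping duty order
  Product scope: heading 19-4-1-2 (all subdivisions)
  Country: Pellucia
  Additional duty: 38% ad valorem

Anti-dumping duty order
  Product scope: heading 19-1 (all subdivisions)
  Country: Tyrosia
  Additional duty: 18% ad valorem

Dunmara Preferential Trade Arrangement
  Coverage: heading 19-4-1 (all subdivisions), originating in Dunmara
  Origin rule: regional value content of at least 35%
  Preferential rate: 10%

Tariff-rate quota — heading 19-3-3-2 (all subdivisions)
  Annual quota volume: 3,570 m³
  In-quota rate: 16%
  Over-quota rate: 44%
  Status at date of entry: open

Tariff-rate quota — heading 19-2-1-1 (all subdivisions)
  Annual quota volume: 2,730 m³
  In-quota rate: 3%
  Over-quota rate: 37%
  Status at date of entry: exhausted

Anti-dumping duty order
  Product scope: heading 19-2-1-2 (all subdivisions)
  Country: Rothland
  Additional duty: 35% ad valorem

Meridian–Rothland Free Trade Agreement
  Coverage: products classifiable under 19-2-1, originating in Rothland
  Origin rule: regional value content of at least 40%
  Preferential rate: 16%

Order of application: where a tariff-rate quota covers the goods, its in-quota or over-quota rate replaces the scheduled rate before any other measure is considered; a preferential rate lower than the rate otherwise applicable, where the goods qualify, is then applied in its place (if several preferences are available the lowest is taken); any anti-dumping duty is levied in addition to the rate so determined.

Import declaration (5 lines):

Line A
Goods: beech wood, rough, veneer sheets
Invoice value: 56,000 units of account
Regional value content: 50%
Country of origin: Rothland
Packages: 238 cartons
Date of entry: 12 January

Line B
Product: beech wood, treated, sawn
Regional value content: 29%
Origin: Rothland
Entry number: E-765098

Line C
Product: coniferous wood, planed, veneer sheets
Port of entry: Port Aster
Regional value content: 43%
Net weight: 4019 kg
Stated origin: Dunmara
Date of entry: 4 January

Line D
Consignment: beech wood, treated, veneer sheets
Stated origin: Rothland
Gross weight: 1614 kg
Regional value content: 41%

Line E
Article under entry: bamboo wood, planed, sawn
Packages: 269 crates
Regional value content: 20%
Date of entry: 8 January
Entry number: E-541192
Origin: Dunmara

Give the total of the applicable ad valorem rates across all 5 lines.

104%

Line A: beech → 19-3; veneer sheets → 19-3-3; rough → 19-3-3-1. Scheduled 38%. Rothland agreement on 19-2-1: 19-3-3-1 not covered. → 38%.
Line B: beech → 19-3; sawn → 19-3-2; treated → 19-3-2-2. Scheduled 6%. Rothland agreement on 19-2-1: 19-3-2-2 not covered. → 6%.
Line C: coniferous → 19-1; veneer sheets → 19-1-1; planed → 19-1-1-2. Scheduled 7%. Dunmara agreement on 19-4-1: 19-1-1-2 not covered. → 7%.
Line D: beech → 19-3; veneer sheets → 19-3-3; treated → 19-3-3-2. Scheduled 31%. quota on 19-3-3-2 open → in-quota 16%; Rothland agreement on 19-2-1: 19-3-3-2 not covered. → 16%.
Line E: bamboo → 19-4; sawn → 19-4-1; planed → 19-4-1-2. Scheduled 37%. Dunmara agreement on 19-4-1: RVC < 35%. → 37%.
Sum: 38% + 6% + 7% + 16% + 37% = 104%.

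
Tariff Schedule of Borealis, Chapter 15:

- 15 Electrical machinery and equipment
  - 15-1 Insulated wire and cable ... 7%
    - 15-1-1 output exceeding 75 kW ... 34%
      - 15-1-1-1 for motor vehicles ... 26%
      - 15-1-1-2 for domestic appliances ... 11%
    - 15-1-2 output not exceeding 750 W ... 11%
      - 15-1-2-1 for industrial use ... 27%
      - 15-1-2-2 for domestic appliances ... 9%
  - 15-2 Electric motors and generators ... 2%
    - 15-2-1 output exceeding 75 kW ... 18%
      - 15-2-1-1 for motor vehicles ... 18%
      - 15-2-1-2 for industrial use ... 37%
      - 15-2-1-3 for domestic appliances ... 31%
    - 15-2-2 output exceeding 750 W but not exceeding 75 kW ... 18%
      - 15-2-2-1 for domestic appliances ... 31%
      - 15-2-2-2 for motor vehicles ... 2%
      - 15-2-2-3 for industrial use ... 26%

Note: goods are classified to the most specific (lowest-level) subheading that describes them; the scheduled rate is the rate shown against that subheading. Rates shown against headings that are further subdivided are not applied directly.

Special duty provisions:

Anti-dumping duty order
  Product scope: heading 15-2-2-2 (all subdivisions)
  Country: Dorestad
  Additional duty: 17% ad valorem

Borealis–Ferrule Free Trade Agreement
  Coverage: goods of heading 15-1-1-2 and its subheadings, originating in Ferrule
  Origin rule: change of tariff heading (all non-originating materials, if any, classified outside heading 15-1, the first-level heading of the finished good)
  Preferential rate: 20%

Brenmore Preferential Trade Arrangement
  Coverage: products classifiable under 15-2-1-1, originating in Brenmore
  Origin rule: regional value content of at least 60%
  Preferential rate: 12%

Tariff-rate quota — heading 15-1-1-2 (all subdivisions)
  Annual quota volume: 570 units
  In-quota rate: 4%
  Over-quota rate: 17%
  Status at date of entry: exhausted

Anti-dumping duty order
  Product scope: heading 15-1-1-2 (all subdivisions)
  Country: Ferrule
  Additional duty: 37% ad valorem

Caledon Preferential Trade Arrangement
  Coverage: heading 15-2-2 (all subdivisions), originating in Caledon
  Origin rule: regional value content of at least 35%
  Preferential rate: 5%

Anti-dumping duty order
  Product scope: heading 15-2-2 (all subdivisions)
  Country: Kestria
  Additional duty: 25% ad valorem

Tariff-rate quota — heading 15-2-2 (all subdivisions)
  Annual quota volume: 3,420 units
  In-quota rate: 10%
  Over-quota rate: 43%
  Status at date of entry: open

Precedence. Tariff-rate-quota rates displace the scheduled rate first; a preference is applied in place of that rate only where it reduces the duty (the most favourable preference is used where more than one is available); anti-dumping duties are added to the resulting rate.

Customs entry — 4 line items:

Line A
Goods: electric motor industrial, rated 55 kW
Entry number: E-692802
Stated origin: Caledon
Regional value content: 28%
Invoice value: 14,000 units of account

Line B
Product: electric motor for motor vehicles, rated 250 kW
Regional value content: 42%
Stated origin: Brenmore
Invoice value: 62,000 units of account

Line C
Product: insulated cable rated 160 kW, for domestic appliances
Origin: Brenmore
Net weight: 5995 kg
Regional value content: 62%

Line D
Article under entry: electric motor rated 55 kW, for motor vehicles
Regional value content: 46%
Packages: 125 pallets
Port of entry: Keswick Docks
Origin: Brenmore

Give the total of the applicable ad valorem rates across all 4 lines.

Line A: electric motor → 15-2; rated 55 kW → 15-2-2; industrial → 15-2-2-3. Scheduled 26%. quota on 15-2-2 open → in-quota 10%; Caledon agreement on 15-2-2: RVC < 35%. → 10%.
Line B: electric motor → 15-2; rated 250 kW → 15-2-1; for motor vehicles → 15-2-1-1. Scheduled 18%. Brenmore agreement on 15-2-1-1: RVC < 60%. → 18%.
Line C: insulated cable → 15-1; rated 160 kW → 15-1-1; for domestic appliances → 15-1-1-2. Scheduled 11%. quota on 15-1-1-2 exhausted → over-quota 17%; Brenmore agreement on 15-2-1-1: 15-1-1-2 not covered. → 17%.
Line D: electric motor → 15-2; rated 55 kW → 15-2-2; for motor vehicles → 15-2-2-2. Scheduled 2%. quota on 15-2-2 open → in-quota 10%; Brenmore agreement on 15-2-1-1: 15-2-2-2 not covered. → 10%.
Sum: 10% + 18% + 17% + 10% = 55%.

55%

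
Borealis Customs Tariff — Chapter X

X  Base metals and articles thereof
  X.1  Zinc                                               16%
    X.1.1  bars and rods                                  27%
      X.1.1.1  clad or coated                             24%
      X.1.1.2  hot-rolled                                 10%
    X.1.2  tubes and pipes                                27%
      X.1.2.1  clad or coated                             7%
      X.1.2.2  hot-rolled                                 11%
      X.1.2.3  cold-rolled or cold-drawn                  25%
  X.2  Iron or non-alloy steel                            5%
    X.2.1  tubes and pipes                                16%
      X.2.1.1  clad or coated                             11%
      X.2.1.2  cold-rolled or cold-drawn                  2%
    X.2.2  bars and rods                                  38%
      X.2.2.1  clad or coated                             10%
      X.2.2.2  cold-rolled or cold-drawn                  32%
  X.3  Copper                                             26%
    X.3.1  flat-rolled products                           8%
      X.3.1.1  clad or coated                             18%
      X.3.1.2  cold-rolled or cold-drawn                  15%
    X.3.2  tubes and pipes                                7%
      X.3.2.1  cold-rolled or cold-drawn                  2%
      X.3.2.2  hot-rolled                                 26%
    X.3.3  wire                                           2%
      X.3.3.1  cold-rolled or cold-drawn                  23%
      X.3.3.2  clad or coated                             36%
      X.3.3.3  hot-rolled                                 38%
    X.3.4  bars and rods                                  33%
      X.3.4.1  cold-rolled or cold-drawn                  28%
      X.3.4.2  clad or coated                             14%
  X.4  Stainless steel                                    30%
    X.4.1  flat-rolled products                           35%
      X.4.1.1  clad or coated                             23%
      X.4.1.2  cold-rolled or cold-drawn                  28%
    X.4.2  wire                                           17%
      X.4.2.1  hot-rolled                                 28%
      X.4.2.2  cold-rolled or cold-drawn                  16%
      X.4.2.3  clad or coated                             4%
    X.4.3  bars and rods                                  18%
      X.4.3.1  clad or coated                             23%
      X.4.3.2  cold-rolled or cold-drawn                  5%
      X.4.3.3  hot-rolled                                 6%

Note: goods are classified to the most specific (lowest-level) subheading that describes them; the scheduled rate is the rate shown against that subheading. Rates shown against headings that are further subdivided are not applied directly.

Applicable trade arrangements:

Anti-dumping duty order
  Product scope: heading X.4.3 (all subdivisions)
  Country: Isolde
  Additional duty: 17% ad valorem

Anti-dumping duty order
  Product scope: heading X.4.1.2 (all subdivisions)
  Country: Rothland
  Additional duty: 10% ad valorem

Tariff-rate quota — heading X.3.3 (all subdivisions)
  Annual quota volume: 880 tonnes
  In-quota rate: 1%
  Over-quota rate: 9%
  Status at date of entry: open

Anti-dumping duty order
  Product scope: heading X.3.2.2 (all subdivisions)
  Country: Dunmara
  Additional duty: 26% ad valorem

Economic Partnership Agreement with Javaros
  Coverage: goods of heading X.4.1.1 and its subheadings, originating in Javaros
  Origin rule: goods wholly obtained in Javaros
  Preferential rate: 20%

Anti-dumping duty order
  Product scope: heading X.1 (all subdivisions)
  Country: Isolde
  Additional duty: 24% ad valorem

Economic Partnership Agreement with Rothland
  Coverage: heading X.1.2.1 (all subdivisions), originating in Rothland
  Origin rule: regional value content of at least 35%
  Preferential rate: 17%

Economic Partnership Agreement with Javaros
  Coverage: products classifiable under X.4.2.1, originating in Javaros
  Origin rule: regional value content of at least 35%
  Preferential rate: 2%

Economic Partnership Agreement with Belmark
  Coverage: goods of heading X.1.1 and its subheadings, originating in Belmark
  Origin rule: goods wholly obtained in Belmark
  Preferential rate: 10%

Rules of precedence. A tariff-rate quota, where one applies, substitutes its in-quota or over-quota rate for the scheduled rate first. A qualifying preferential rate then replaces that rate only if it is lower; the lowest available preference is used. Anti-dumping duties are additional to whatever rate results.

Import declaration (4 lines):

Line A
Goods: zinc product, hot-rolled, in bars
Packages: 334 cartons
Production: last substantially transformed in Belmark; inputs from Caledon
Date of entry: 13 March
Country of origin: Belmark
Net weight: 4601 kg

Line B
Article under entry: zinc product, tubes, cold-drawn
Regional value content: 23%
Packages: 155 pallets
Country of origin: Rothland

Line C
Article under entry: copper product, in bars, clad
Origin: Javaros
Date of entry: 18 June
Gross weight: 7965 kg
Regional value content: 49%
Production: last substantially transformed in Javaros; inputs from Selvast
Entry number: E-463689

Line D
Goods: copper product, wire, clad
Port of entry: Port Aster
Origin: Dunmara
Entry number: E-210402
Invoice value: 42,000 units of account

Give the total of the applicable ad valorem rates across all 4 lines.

Line A: zinc → X.1; in bars → X.1.1; hot-rolled → X.1.1.2. Scheduled 10%. Belmark agreement on X.1.1: not wholly obtained. → 10%.
Line B: zinc → X.1; tubes → X.1.2; cold-drawn → X.1.2.3. Scheduled 25%. Rothland agreement on X.1.2.1: X.1.2.3 not covered. → 25%.
Line C: copper → X.3; in bars → X.3.4; clad → X.3.4.2. Scheduled 14%. Javaros agreement on X.4.1.1: X.3.4.2 not covered; Javaros agreement on X.4.2.1: X.3.4.2 not covered. → 14%.
Line D: copper → X.3; wire → X.3.3; clad → X.3.3.2. Scheduled 36%. quota on X.3.3 open → in-quota 1%. → 1%.
Sum: 10% + 25% + 14% + 1% = 50%.

50%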